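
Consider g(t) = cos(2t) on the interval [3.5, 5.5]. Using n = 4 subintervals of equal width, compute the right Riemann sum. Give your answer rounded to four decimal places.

-0.9456

Δt = (5.5 − 3.5)/4 = 0.5.
Right endpoints: 4, 4.5, 5, 5.5.
g(4) ≈ -0.1455, g(4.5) ≈ -0.9111, g(5) ≈ -0.8391, g(5.5) ≈ 0.0044.
Sum = Δt · [g(4) + g(4.5) + g(5) + g(5.5)].
Sum ≈ -0.9456.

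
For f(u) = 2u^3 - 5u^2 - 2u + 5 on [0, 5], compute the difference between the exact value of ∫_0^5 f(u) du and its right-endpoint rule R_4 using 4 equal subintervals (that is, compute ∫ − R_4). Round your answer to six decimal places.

Exact integral: ∫_0^5 f(u) du ≈ 104.16666667.
R_4 = 189.0625.
Error ≈ 104.16666667 − 189.0625 ≈ -84.895833.

-84.895833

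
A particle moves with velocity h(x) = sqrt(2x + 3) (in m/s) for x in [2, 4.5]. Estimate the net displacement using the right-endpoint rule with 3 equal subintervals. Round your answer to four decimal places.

Δx = (4.5 − 2)/3 = 5/6.
Right endpoints: 17/6, 11/3, 4.5.
h(17/6) ≈ 2.9439, h(11/3) ≈ 3.2146, h(4.5) ≈ 3.4641.
Sum = Δx · [h(17/6) + h(11/3) + h(4.5)].
Sum ≈ 8.0188.

8.0188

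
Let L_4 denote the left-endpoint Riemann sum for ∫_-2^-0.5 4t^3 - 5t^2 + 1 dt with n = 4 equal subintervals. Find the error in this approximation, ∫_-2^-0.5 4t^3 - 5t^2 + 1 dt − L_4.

10.125

Exact integral: ∫_-2^-0.5 f(t) dt = -27.5625.
L_4 = -37.6875.
Error = -27.5625 − (-37.6875) = 10.125.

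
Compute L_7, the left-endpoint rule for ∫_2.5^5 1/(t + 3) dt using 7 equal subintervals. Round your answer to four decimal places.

0.3850

Δt = (5 − 2.5)/7 = 5/14.
Left endpoints: 2.5, 20/7, 45/14, 25/7, 55/14, 30/7, 65/14.
f(2.5) = 2/11, f(20/7) = 7/41, f(45/14) = 14/87, f(25/7) = 7/46, f(55/14) = 14/97, f(30/7) = 7/51, f(65/14) = 14/107.
Sum = Δt · [f(2.5) + f(20/7) + f(45/14) + ...].
Sum ≈ 0.3850.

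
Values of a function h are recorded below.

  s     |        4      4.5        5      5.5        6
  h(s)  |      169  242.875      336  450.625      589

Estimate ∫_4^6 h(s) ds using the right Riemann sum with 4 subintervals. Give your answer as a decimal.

Δs = 0.5.
Sum = 0.5·[242.875 + 336 + 450.625 + 589] = 809.25.

809.25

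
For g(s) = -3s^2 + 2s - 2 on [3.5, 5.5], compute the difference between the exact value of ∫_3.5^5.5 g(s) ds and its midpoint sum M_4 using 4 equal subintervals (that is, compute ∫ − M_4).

-0.125

Exact integral: ∫_3.5^5.5 g(s) ds = -109.5.
M_4 = -109.375.
Error = -109.5 − (-109.375) = -0.125.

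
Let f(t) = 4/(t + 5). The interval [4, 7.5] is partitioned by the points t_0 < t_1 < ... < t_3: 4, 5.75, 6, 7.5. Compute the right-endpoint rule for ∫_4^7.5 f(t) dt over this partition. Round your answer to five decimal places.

1.22207

Subinterval widths: 1.75, 0.25, 1.5.
Right endpoints: 5.75, 6, 7.5.
f(5.75) = 16/43, f(6) = 4/11, f(7.5) = 0.32.
Sum = Σ Δt_i · f(t_i).
Sum ≈ 1.22207.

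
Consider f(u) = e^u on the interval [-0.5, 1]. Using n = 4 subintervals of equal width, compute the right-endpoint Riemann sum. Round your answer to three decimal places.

2.532

Δu = (1 − (-0.5))/4 = 0.375.
Right endpoints: -0.125, 0.25, 0.625, 1.
f(-0.125) ≈ 0.882, f(0.25) ≈ 1.284, f(0.625) ≈ 1.868, f(1) ≈ 2.718.
Sum = Δu · [f(-0.125) + f(0.25) + f(0.625) + f(1)].
Sum ≈ 2.532.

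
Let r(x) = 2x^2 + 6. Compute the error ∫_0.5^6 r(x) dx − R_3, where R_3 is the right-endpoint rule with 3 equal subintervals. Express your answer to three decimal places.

-71.704

Exact integral: ∫_0.5^6 r(x) dx ≈ 176.91667.
R_3 ≈ 248.62037.
Error ≈ 176.91667 − 248.62037 ≈ -71.704.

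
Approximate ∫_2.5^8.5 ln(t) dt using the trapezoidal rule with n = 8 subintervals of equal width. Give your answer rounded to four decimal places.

Δt = (8.5 − 2.5)/8 = 0.75.
f(2.5) ≈ 0.9163, f(3.25) ≈ 1.1787, f(4) ≈ 1.3863, f(4.75) ≈ 1.5581, f(5.5) ≈ 1.7047, f(6.25) ≈ 1.8326, f(7) ≈ 1.9459, f(7.75) ≈ 2.0477, f(8.5) ≈ 2.1401.
T_8 = (Δt/2)·[f(t_0) + 2f(t_1) + ... + 2f(t_{7}) + f(t_8)].
Sum ≈ 9.8867.

9.8867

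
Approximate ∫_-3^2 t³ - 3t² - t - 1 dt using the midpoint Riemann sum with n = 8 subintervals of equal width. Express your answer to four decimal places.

Δt = (2 − (-3))/8 = 0.625.
Midpoints: -2.6875, -2.0625, -1.4375, -0.8125, -0.1875, 0.4375, 1.0625, 1.6875.
f(-2.6875) = -161347/4096, f(-2.0625) = -83857/4096, f(-1.4375) = -35767/4096, f(-0.8125) = -11077/4096, f(-0.1875) = -3787/4096, f(0.4375) = -7897/4096, f(1.0625) = -17407/4096, f(1.6875) = -26317/4096.
Sum = Δt · [f(-2.6875) + f(-2.0625) + f(-1.4375) + ...].
Sum ≈ -53.0176.

-53.0176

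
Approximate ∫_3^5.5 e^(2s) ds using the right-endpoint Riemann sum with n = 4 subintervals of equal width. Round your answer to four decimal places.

52094.5276

Δs = (5.5 − 3)/4 = 0.625.
Right endpoints: 3.625, 4.25, 4.875, 5.5.
f(3.625) ≈ 1408.1048, f(4.25) ≈ 4914.7688, f(4.875) ≈ 17154.2288, f(5.5) ≈ 59874.1417.
Sum = Δs · [f(3.625) + f(4.25) + f(4.875) + f(5.5)].
Sum ≈ 52094.5276.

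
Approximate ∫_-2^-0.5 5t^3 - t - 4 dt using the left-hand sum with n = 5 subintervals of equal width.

-30.15

Δt = (-0.5 − (-2))/5 = 0.3.
Left endpoints: -2, -1.7, -1.4, -1.1, -0.8.
f(-2) = -42, f(-1.7) = -26.865, f(-1.4) = -16.32, f(-1.1) = -9.555, f(-0.8) = -5.76.
Sum = Δt · [f(-2) + f(-1.7) + f(-1.4) + f(-1.1) + f(-0.8)].
Sum = -30.15.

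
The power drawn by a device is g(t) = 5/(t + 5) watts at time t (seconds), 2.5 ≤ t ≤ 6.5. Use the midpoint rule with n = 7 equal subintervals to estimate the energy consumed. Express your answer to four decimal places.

Δt = (6.5 − 2.5)/7 = 4/7.
Midpoints: 39/14, 47/14, 55/14, 4.5, 71/14, 79/14, 87/14.
g(39/14) = 70/109, g(47/14) = 70/117, g(55/14) = 0.56, g(4.5) = 10/19, g(71/14) = 70/141, g(79/14) = 70/149, g(87/14) = 70/157.
Sum = Δt · [g(39/14) + g(47/14) + g(55/14) + ...].
Sum ≈ 2.1365.

2.1365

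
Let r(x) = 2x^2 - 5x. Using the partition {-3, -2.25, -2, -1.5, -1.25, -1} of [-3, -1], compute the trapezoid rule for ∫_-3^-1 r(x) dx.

Subinterval widths: 0.75, 0.25, 0.5, 0.25, 0.25.
r(-3) = 33, r(-2.25) = 21.375, r(-2) = 18, r(-1.5) = 12, r(-1.25) = 9.375, r(-1) = 7.
On each subinterval the trapezoid contributes (Δx_i/2)·[r(x_{i-1}) + r(x_i)].
Sum = 37.53125.

37.53125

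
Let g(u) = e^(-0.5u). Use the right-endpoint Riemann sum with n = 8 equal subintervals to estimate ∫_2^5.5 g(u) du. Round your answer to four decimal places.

Δu = (5.5 − 2)/8 = 0.4375.
Right endpoints: 2.4375, 2.875, 3.3125, 3.75, 4.1875, 4.625, 5.0625, 5.5.
g(2.4375) ≈ 0.2956, g(2.875) ≈ 0.2375, g(3.3125) ≈ 0.1909, g(3.75) ≈ 0.1534, g(4.1875) ≈ 0.1232, g(4.625) ≈ 0.0990, g(5.0625) ≈ 0.0796, g(5.5) ≈ 0.0639.
Sum = Δu · [g(2.4375) + g(2.875) + g(3.3125) + ...].
Sum ≈ 0.5438.

0.5438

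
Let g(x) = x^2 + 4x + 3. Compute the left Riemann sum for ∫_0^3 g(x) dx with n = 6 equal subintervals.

Δx = (3 − 0)/6 = 0.5.
Left endpoints: 0, 0.5, 1, 1.5, 2, 2.5.
g(0) = 3, g(0.5) = 5.25, g(1) = 8, g(1.5) = 11.25, g(2) = 15, g(2.5) = 19.25.
Sum = Δx · [g(0) + g(0.5) + g(1) + ...].
Sum = 30.875.

30.875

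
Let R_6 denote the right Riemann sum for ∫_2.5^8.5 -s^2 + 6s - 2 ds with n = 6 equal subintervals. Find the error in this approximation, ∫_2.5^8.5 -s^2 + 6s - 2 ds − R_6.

Exact integral: ∫_2.5^8.5 f(s) ds = -13.5.
R_6 = -29.5.
Error = -13.5 − (-29.5) = 16.

16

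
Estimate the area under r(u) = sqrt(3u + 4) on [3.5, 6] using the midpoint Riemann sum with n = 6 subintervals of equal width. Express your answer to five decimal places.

Δu = (6 − 3.5)/6 = 5/12.
Midpoints: 89/24, 4.125, 109/24, 119/24, 5.375, 139/24.
r(89/24) ≈ 3.88909, r(4.125) ≈ 4.04660, r(109/24) ≈ 4.19821, r(119/24) ≈ 4.34454, r(5.375) ≈ 4.48609, r(139/24) ≈ 4.62331.
Sum = Δu · [r(89/24) + r(4.125) + r(109/24) + ...].
Sum ≈ 10.66160.

10.66160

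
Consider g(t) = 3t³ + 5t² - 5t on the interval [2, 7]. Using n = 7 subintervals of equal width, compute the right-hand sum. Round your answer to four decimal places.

2684.2857

Δt = (7 − 2)/7 = 5/7.
Right endpoints: 19/7, 24/7, 29/7, 34/7, 39/7, 44/7, 7.
g(19/7) = 28557/343, g(24/7) = 55752/343, g(29/7) = 95497/343, g(34/7) = 150042/343, g(39/7) = 221637/343, g(44/7) = 312532/343, g(7) = 1239.
Sum = Δt · [g(19/7) + g(24/7) + g(29/7) + ...].
Sum ≈ 2684.2857.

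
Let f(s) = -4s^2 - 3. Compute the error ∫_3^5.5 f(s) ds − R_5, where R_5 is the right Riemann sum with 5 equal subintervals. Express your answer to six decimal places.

Exact integral: ∫_3^5.5 f(s) ds ≈ -193.33333333.
R_5 = -215.
Error ≈ -193.33333333 − (-215) ≈ 21.666667.

21.666667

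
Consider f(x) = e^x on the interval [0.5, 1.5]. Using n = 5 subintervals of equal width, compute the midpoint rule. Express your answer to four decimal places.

Δx = (1.5 − 0.5)/5 = 0.2.
Midpoints: 0.6, 0.8, 1, 1.2, 1.4.
f(0.6) ≈ 1.8221, f(0.8) ≈ 2.2255, f(1) ≈ 2.7183, f(1.2) ≈ 3.3201, f(1.4) ≈ 4.0552.
Sum = Δx · [f(0.6) + f(0.8) + f(1) + f(1.2) + f(1.4)].
Sum ≈ 2.8283.

2.8283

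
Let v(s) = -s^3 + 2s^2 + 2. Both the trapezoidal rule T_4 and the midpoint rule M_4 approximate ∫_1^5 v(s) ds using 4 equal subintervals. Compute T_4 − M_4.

-7

T_4 = -70.
M_4 = -63.
T_4 − M_4 = -7.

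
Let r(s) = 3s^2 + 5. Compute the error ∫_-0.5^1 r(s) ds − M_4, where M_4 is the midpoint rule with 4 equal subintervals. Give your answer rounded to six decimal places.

0.052734

Exact integral: ∫_-0.5^1 r(s) ds = 8.625.
M_4 ≈ 8.57226562.
Error ≈ 8.625 − 8.57226562 ≈ 0.052734.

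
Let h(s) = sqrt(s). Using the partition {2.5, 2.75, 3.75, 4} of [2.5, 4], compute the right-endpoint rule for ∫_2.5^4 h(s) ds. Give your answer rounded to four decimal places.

Subinterval widths: 0.25, 1, 0.25.
Right endpoints: 2.75, 3.75, 4.
h(2.75) ≈ 1.6583, h(3.75) ≈ 1.9365, h(4) ≈ 2.0000.
Sum = Σ Δs_i · h(s_i).
Sum ≈ 2.8511.

2.8511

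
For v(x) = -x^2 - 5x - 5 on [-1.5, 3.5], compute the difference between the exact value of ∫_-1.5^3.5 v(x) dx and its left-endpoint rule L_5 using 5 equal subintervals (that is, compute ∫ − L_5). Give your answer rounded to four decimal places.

Exact integral: ∫_-1.5^3.5 v(x) dx ≈ -65.416667.
L_5 = -48.75.
Error ≈ -65.416667 − (-48.75) ≈ -16.6667.

-16.6667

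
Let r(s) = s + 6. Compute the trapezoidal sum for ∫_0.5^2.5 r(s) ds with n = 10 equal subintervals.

Δs = (2.5 − 0.5)/10 = 0.2.
r(0.5) = 6.5, r(0.7) = 6.7, r(0.9) = 6.9, r(1.1) = 7.1, r(1.3) = 7.3, r(1.5) = 7.5, r(1.7) = 7.7, r(1.9) = 7.9, r(2.1) = 8.1, r(2.3) = 8.3, r(2.5) = 8.5.
T_10 = (Δs/2)·[r(s_0) + 2r(s_1) + ... + 2r(s_{9}) + r(s_10)].
Sum = 15.

15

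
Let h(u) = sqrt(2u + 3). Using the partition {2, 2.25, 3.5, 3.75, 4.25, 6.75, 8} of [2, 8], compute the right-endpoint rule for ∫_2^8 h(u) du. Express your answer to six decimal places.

22.746847

Subinterval widths: 0.25, 1.25, 0.25, 0.5, 2.5, 1.25.
Right endpoints: 2.25, 3.5, 3.75, 4.25, 6.75, 8.
h(2.25) ≈ 2.738613, h(3.5) ≈ 3.162278, h(3.75) ≈ 3.240370, h(4.25) ≈ 3.391165, h(6.75) ≈ 4.062019, h(8) ≈ 4.358899.
Sum = Σ Δu_i · h(u_i).
Sum ≈ 22.746847.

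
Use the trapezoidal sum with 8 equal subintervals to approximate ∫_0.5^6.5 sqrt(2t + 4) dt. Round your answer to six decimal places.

19.627913

Δt = (6.5 − 0.5)/8 = 0.75.
f(0.5) ≈ 2.236068, f(1.25) ≈ 2.549510, f(2) ≈ 2.828427, f(2.75) ≈ 3.082207, f(3.5) ≈ 3.316625, f(4.25) ≈ 3.535534, f(5) ≈ 3.741657, f(5.75) ≈ 3.937004, f(6.5) ≈ 4.123106.
T_8 = (Δt/2)·[f(t_0) + 2f(t_1) + ... + 2f(t_{7}) + f(t_8)].
Sum ≈ 19.627913.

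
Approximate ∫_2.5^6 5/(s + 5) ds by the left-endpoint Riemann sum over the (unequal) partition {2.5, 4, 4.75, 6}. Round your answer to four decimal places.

Subinterval widths: 1.5, 0.75, 1.25.
Left endpoints: 2.5, 4, 4.75.
f(2.5) = 2/3, f(4) = 5/9, f(4.75) = 20/39.
Sum = Σ Δs_i · f(s_i).
Sum ≈ 2.0577.

2.0577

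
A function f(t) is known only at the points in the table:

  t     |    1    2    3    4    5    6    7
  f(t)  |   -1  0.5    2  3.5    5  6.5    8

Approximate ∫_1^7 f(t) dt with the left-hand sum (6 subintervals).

16.5

Δt = 1.
Sum = 1·[(-1) + 0.5 + 2 + 3.5 + 5 + 6.5] = 16.5.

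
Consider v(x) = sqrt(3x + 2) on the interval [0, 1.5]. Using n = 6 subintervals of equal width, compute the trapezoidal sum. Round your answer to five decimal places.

3.05163

Δx = (1.5 − 0)/6 = 0.25.
v(0) ≈ 1.41421, v(0.25) ≈ 1.65831, v(0.5) ≈ 1.87083, v(0.75) ≈ 2.06155, v(1) ≈ 2.23607, v(1.25) ≈ 2.39792, v(1.5) ≈ 2.54951.
T_6 = (Δx/2)·[v(x_0) + 2v(x_1) + ... + 2v(x_{5}) + v(x_6)].
Sum ≈ 3.05163.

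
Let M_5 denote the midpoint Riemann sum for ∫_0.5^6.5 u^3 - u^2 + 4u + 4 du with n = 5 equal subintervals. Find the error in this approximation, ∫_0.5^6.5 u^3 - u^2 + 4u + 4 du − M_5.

6.84

Exact integral: ∫_0.5^6.5 f(u) du = 462.75.
M_5 = 455.91.
Error = 462.75 − 455.91 = 6.84.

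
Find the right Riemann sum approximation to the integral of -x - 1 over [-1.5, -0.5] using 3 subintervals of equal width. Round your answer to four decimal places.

-0.1667

Δx = (-0.5 − (-1.5))/3 = 1/3.
Right endpoints: -7/6, -5/6, -0.5.
f(-7/6) = 1/6, f(-5/6) = -1/6, f(-0.5) = -0.5.
Sum = Δx · [f(-7/6) + f(-5/6) + f(-0.5)].
Sum ≈ -0.1667.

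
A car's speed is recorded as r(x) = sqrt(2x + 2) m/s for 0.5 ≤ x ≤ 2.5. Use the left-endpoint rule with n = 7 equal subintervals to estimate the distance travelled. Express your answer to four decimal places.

4.3095

Δx = (2.5 − 0.5)/7 = 2/7.
Left endpoints: 0.5, 11/14, 15/14, 19/14, 23/14, 27/14, 31/14.
r(0.5) ≈ 1.7321, r(11/14) ≈ 1.8898, r(15/14) ≈ 2.0354, r(19/14) ≈ 2.1712, r(23/14) ≈ 2.2991, r(27/14) ≈ 2.4202, r(31/14) ≈ 2.5355.
Sum = Δx · [r(0.5) + r(11/14) + r(15/14) + ...].
Sum ≈ 4.3095.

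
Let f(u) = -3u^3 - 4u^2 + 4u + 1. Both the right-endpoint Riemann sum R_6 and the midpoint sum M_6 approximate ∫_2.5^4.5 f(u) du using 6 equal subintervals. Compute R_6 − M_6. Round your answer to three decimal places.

-47.722

R_6 ≈ -395.98148.
M_6 ≈ -348.25926.
R_6 − M_6 ≈ -47.722.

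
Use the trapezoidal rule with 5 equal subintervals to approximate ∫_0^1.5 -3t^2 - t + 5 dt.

Δt = (1.5 − 0)/5 = 0.3.
f(0) = 5, f(0.3) = 4.43, f(0.6) = 3.32, f(0.9) = 1.67, f(1.2) = -0.52, f(1.5) = -3.25.
T_5 = (Δt/2)·[f(t_0) + 2f(t_1) + ... + 2f(t_{4}) + f(t_5)].
Sum = 2.9325.

2.9325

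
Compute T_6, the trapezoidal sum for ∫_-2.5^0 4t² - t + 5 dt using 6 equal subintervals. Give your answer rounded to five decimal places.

36.74769

Δt = (0 − (-2.5))/6 = 5/12.
f(-2.5) = 32.5, f(-25/12) = 220/9, f(-5/3) = 160/9, f(-1.25) = 12.5, f(-5/6) = 155/18, f(-5/12) = 55/9, f(0) = 5.
T_6 = (Δt/2)·[f(t_0) + 2f(t_1) + ... + 2f(t_{5}) + f(t_6)].
Sum ≈ 36.74769.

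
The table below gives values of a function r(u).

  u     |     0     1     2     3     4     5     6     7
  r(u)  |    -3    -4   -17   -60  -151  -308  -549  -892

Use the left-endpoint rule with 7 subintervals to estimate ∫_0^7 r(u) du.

-1092

Δu = 1.
Sum = 1·[(-3) + (-4) + (-17) + (-60) + (-151) + (-308) + (-549)] = -1092.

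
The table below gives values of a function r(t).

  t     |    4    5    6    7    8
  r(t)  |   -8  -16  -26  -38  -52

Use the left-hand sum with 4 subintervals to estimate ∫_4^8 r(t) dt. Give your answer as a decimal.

Δt = 1.
Sum = 1·[(-8) + (-16) + (-26) + (-38)] = -88.

-88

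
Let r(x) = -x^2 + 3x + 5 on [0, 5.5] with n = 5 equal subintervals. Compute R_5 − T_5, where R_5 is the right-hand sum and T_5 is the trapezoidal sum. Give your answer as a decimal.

R_5 = 8.745.
T_5 = 16.3075.
R_5 − T_5 = -7.5625.

-7.5625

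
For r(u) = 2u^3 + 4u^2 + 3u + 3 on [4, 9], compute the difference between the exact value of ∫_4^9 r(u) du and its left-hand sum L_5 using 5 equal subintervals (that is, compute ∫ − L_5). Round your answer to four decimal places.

Exact integral: ∫_4^9 r(u) du ≈ 4151.666667.
L_5 = 3385.
Error ≈ 4151.666667 − 3385 ≈ 766.6667.

766.6667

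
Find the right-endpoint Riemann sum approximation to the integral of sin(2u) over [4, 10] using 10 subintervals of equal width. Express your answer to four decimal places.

Δu = (10 − 4)/10 = 0.6.
Right endpoints: 4.6, 5.2, 5.8, 6.4, 7, 7.6, 8.2, 8.8, 9.4, 10.
f(4.6) ≈ 0.2229, f(5.2) ≈ -0.8278, f(5.8) ≈ -0.8228, f(6.4) ≈ 0.2315, f(7) ≈ 0.9906, f(7.6) ≈ 0.4864, f(8.2) ≈ -0.6381, f(8.8) ≈ -0.9488, f(9.4) ≈ -0.0495, f(10) ≈ 0.9129.
Sum = Δu · [f(4.6) + f(5.2) + f(5.8) + ...].
Sum ≈ -0.2657.

-0.2657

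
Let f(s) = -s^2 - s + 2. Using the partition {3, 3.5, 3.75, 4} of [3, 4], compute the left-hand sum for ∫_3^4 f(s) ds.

Subinterval widths: 0.5, 0.25, 0.25.
Left endpoints: 3, 3.5, 3.75.
f(3) = -10, f(3.5) = -13.75, f(3.75) = -15.8125.
Sum = Σ Δs_i · f(s_i).
Sum = -12.390625.

-12.390625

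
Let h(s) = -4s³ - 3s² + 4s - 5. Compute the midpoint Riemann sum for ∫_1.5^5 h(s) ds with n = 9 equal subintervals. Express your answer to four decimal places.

Δs = (5 − 1.5)/9 = 7/18.
Midpoints: 61/36, 25/12, 89/36, 103/36, 3.25, 131/36, 145/36, 53/12, 173/36.
h(61/36) = -38339/1458, h(25/12) = -9905/216, h(89/36) = -215453/2916, h(103/36) = -652001/5832, h(3.25) = -161, h(131/36) = -1299991/5832, h(145/36) = -871675/2916, h(53/12) = -84343/216, h(173/36) = -727489/1458.
Sum = Δs · [h(61/36) + h(25/12) + h(89/36) + ...].
Sum ≈ -711.7099.

-711.7099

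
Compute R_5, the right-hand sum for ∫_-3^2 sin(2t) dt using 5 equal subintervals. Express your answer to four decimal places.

0.0000

Δt = (2 − (-3))/5 = 1.
Right endpoints: -2, -1, 0, 1, 2.
f(-2) ≈ 0.7568, f(-1) ≈ -0.9093, f(0) ≈ 0.0000, f(1) ≈ 0.9093, f(2) ≈ -0.7568.
Sum = Δt · [f(-2) + f(-1) + f(0) + f(1) + f(2)].
Sum ≈ 0.0000.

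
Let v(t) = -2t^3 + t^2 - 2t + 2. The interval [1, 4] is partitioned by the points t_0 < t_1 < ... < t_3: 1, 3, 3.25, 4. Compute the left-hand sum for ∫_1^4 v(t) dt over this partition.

Subinterval widths: 2, 0.25, 0.75.
Left endpoints: 1, 3, 3.25.
v(1) = -1, v(3) = -49, v(3.25) = -62.59375.
Sum = Σ Δt_i · v(t_i).
Sum = -61.1953125.

-61.1953125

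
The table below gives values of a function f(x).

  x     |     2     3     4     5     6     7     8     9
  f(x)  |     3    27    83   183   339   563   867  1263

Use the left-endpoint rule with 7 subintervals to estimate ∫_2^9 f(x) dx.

2065

Δx = 1.
Sum = 1·[3 + 27 + 83 + 183 + 339 + 563 + 867] = 2065.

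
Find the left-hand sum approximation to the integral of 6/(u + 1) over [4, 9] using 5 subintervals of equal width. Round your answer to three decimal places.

Δu = (9 − 4)/5 = 1.
Left endpoints: 4, 5, 6, 7, 8.
f(4) = 1.2, f(5) = 1, f(6) = 6/7, f(7) = 0.75, f(8) = 2/3.
Sum = Δu · [f(4) + f(5) + f(6) + f(7) + f(8)].
Sum ≈ 4.474.

4.474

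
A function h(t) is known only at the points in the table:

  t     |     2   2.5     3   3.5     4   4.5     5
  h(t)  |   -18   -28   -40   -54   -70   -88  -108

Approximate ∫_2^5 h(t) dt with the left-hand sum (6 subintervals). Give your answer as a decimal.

Δt = 0.5.
Sum = 0.5·[(-18) + (-28) + (-40) + (-54) + (-70) + (-88)] = -149.

-149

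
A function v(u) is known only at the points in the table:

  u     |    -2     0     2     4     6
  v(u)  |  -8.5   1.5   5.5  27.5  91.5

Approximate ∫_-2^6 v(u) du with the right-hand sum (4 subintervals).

252

Δu = 2.
Sum = 2·[1.5 + 5.5 + 27.5 + 91.5] = 252.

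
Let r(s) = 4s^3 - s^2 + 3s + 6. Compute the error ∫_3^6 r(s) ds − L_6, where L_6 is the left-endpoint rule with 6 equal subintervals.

Exact integral: ∫_3^6 r(s) ds = 1210.5.
L_6 = 1032.625.
Error = 1210.5 − 1032.625 = 177.875.

177.875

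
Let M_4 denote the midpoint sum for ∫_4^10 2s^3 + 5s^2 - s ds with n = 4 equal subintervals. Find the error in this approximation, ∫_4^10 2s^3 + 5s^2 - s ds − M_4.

Exact integral: ∫_4^10 f(s) ds = 6390.
M_4 = 6337.125.
Error = 6390 − 6337.125 = 52.875.

52.875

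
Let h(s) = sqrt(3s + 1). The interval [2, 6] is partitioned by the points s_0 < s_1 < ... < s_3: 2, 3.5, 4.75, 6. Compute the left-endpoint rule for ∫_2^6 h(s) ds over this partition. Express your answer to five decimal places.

13.08899

Subinterval widths: 1.5, 1.25, 1.25.
Left endpoints: 2, 3.5, 4.75.
h(2) ≈ 2.64575, h(3.5) ≈ 3.39116, h(4.75) ≈ 3.90512.
Sum = Σ Δs_i · h(s_i).
Sum ≈ 13.08899.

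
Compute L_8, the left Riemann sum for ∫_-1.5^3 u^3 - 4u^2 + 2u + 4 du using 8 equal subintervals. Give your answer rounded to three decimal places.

-0.661

Δu = (3 − (-1.5))/8 = 0.5625.
Left endpoints: -1.5, -0.9375, -0.375, 0.1875, 0.75, 1.3125, 1.875, 2.4375.
f(-1.5) = -11.375, f(-0.9375) = -9071/4096, f(-0.375) = 1349/512, f(0.1875) = 17371/4096, f(0.75) = 3.671875, f(1.3125) = 8173/4096, f(1.875) = 143/512, f(2.4375) = -1673/4096.
Sum = Δu · [f(-1.5) + f(-0.9375) + f(-0.375) + ...].
Sum ≈ -0.661.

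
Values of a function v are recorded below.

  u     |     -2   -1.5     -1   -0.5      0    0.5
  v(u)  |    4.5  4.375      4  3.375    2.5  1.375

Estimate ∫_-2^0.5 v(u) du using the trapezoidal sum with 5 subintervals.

8.59375

Δu = 0.5.
T_5 = (0.5/2)·[4.5 + 2·4.375 + 2·4 + 2·3.375 + 2·2.5 + 1.375] = 8.59375.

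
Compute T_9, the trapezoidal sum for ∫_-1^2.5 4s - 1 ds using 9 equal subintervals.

Δs = (2.5 − (-1))/9 = 7/18.
f(-1) = -5, f(-11/18) = -31/9, f(-2/9) = -17/9, f(1/6) = -1/3, f(5/9) = 11/9, f(17/18) = 25/9, f(4/3) = 13/3, f(31/18) = 53/9, f(19/9) = 67/9, f(2.5) = 9.
T_9 = (Δs/2)·[f(s_0) + 2f(s_1) + ... + 2f(s_{8}) + f(s_9)].
Sum = 7.

7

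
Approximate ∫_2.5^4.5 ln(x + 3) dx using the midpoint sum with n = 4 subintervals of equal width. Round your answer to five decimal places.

Δx = (4.5 − 2.5)/4 = 0.5.
Midpoints: 2.75, 3.25, 3.75, 4.25.
f(2.75) ≈ 1.74920, f(3.25) ≈ 1.83258, f(3.75) ≈ 1.90954, f(4.25) ≈ 1.98100.
Sum = Δx · [f(2.75) + f(3.25) + f(3.75) + f(4.25)].
Sum ≈ 3.73616.

3.73616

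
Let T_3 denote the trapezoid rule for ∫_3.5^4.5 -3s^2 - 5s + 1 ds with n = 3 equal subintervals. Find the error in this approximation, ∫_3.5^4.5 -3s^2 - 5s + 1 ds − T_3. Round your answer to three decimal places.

0.056

Exact integral: ∫_3.5^4.5 f(s) ds = -67.25.
T_3 ≈ -67.30556.
Error ≈ -67.25 − (-67.30556) ≈ 0.056.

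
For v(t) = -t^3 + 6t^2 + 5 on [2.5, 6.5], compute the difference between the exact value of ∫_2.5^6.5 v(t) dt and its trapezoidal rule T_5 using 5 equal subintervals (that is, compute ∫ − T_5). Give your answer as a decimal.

3.2

Exact integral: ∫_2.5^6.5 v(t) dt = 101.5.
T_5 = 98.3.
Error = 101.5 − 98.3 = 3.2.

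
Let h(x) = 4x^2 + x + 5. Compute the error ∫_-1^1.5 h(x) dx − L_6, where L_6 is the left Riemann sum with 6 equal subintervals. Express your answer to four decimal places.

Exact integral: ∫_-1^1.5 h(x) dx ≈ 18.958333.
L_6 ≈ 17.685185.
Error ≈ 18.958333 − 17.685185 ≈ 1.2731.

1.2731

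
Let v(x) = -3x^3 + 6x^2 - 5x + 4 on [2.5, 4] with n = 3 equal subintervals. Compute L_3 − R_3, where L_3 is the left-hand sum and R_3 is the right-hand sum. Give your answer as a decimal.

47.0625

L_3 = -62.25.
R_3 = -109.3125.
L_3 − R_3 = 47.0625.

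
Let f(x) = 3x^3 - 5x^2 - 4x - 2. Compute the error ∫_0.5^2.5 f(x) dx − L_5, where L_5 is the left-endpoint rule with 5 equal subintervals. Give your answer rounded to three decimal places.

Exact integral: ∫_0.5^2.5 f(x) dx ≈ -12.58333.
L_5 = -13.83.
Error ≈ -12.58333 − (-13.83) ≈ 1.247.

1.247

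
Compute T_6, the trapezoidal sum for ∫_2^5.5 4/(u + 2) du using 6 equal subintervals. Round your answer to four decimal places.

Δu = (5.5 − 2)/6 = 7/12.
f(2) = 1, f(31/12) = 48/55, f(19/6) = 24/31, f(3.75) = 16/23, f(13/3) = 12/19, f(59/12) = 48/83, f(5.5) = 8/15.
T_6 = (Δu/2)·[f(u_0) + 2f(u_1) + ... + 2f(u_{5}) + f(u_6)].
Sum ≈ 2.5195.

2.5195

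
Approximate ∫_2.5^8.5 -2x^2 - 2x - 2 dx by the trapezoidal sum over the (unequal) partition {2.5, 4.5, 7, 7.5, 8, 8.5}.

Subinterval widths: 2, 2.5, 0.5, 0.5, 0.5.
f(2.5) = -19.5, f(4.5) = -51.5, f(7) = -114, f(7.5) = -129.5, f(8) = -146, f(8.5) = -163.5.
On each subinterval the trapezoid contributes (Δx_i/2)·[f(x_{i-1}) + f(x_i)].
Sum = -485.

-485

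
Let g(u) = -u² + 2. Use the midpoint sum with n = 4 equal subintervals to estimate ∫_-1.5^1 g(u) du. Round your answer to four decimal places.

Δu = (1 − (-1.5))/4 = 0.625.
Midpoints: -1.1875, -0.5625, 0.0625, 0.6875.
g(-1.1875) = 0.58984375, g(-0.5625) = 1.68359375, g(0.0625) = 1.99609375, g(0.6875) = 1.52734375.
Sum = Δu · [g(-1.1875) + g(-0.5625) + g(0.0625) + g(0.6875)].
Sum ≈ 3.6230.

3.6230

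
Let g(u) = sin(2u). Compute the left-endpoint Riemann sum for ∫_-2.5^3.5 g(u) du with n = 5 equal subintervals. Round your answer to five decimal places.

Δu = (3.5 − (-2.5))/5 = 1.2.
Left endpoints: -2.5, -1.3, -0.1, 1.1, 2.3.
g(-2.5) ≈ 0.95892, g(-1.3) ≈ -0.51550, g(-0.1) ≈ -0.19867, g(1.1) ≈ 0.80850, g(2.3) ≈ -0.99369.
Sum = Δu · [g(-2.5) + g(-1.3) + g(-0.1) + g(1.1) + g(2.3)].
Sum ≈ 0.07147.

0.07147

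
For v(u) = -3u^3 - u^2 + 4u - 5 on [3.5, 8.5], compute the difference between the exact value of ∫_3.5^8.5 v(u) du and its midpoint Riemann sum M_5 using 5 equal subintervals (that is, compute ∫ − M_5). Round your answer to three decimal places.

-22.917

Exact integral: ∫_3.5^8.5 v(u) du ≈ -3897.91667.
M_5 = -3875.
Error ≈ -3897.91667 − (-3875) ≈ -22.917.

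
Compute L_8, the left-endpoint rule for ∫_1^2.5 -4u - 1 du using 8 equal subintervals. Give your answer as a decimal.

Δu = (2.5 − 1)/8 = 0.1875.
Left endpoints: 1, 1.1875, 1.375, 1.5625, 1.75, 1.9375, 2.125, 2.3125.
f(1) = -5, f(1.1875) = -5.75, f(1.375) = -6.5, f(1.5625) = -7.25, f(1.75) = -8, f(1.9375) = -8.75, f(2.125) = -9.5, f(2.3125) = -10.25.
Sum = Δu · [f(1) + f(1.1875) + f(1.375) + ...].
Sum = -11.4375.

-11.4375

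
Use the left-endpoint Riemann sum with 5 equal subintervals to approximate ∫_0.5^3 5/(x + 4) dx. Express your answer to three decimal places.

Δx = (3 − 0.5)/5 = 0.5.
Left endpoints: 0.5, 1, 1.5, 2, 2.5.
f(0.5) = 10/9, f(1) = 1, f(1.5) = 10/11, f(2) = 5/6, f(2.5) = 10/13.
Sum = Δx · [f(0.5) + f(1) + f(1.5) + f(2) + f(2.5)].
Sum ≈ 2.311.

2.311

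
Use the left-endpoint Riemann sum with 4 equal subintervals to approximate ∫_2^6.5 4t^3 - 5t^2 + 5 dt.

898.5234375

Δt = (6.5 − 2)/4 = 1.125.
Left endpoints: 2, 3.125, 4.25, 5.375.
f(2) = 17, f(3.125) = 78.2421875, f(4.25) = 221.75, f(5.375) = 481.6953125.
Sum = Δt · [f(2) + f(3.125) + f(4.25) + f(5.375)].
Sum = 898.5234375.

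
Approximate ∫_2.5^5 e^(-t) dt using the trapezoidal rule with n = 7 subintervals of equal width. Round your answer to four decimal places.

0.0761

Δt = (5 − 2.5)/7 = 5/14.
f(2.5) ≈ 0.0821, f(20/7) ≈ 0.0574, f(45/14) ≈ 0.0402, f(25/7) ≈ 0.0281, f(55/14) ≈ 0.0197, f(30/7) ≈ 0.0138, f(65/14) ≈ 0.0096, f(5) ≈ 0.0067.
T_7 = (Δt/2)·[f(t_0) + 2f(t_1) + ... + 2f(t_{6}) + f(t_7)].
Sum ≈ 0.0761.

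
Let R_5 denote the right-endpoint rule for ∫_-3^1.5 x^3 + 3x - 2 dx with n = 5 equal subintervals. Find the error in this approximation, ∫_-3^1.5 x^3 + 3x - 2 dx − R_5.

Exact integral: ∫_-3^1.5 f(x) dx = -38.109375.
R_5 = -19.7325.
Error = -38.109375 − (-19.7325) = -18.376875.

-18.376875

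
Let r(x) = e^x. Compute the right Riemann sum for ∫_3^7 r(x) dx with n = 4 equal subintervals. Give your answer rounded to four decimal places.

1703.0733

Δx = (7 − 3)/4 = 1.
Right endpoints: 4, 5, 6, 7.
r(4) ≈ 54.5982, r(5) ≈ 148.4132, r(6) ≈ 403.4288, r(7) ≈ 1096.6332.
Sum = Δx · [r(4) + r(5) + r(6) + r(7)].
Sum ≈ 1703.0733.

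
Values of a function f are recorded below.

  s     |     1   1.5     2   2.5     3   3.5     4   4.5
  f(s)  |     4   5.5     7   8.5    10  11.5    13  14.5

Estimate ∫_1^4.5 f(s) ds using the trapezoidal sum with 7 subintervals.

32.375

Δs = 0.5.
T_7 = (0.5/2)·[4 + 2·5.5 + 2·7 + 2·8.5 + 2·10 + 2·11.5 + 2·13 + 14.5] = 32.375.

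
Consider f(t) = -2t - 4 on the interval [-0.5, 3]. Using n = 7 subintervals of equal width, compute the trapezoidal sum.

Δt = (3 − (-0.5))/7 = 0.5.
f(-0.5) = -3, f(0) = -4, f(0.5) = -5, f(1) = -6, f(1.5) = -7, f(2) = -8, f(2.5) = -9, f(3) = -10.
T_7 = (Δt/2)·[f(t_0) + 2f(t_1) + ... + 2f(t_{6}) + f(t_7)].
Sum = -22.75.

-22.75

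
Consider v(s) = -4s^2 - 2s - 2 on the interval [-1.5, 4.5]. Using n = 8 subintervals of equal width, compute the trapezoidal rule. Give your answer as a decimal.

-158.25

Δs = (4.5 − (-1.5))/8 = 0.75.
v(-1.5) = -8, v(-0.75) = -2.75, v(0) = -2, v(0.75) = -5.75, v(1.5) = -14, v(2.25) = -26.75, v(3) = -44, v(3.75) = -65.75, v(4.5) = -92.
T_8 = (Δs/2)·[v(s_0) + 2v(s_1) + ... + 2v(s_{7}) + v(s_8)].
Sum = -158.25.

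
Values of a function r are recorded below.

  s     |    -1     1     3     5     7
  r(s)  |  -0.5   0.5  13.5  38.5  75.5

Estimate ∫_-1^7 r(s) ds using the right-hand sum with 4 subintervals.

256

Δs = 2.
Sum = 2·[0.5 + 13.5 + 38.5 + 75.5] = 256.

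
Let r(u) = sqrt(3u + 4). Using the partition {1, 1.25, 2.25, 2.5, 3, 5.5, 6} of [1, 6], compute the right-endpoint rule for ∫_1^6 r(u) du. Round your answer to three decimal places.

20.290

Subinterval widths: 0.25, 1, 0.25, 0.5, 2.5, 0.5.
Right endpoints: 1.25, 2.25, 2.5, 3, 5.5, 6.
r(1.25) ≈ 2.784, r(2.25) ≈ 3.279, r(2.5) ≈ 3.391, r(3) ≈ 3.606, r(5.5) ≈ 4.528, r(6) ≈ 4.690.
Sum = Σ Δu_i · r(u_i).
Sum ≈ 20.290.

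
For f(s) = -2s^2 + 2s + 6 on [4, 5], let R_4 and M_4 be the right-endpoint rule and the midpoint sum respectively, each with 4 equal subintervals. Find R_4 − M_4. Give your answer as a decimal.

-2.03125

R_4 = -27.6875.
M_4 = -25.65625.
R_4 − M_4 = -2.03125.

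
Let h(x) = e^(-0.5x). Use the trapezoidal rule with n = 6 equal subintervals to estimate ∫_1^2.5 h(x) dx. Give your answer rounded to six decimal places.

Δx = (2.5 − 1)/6 = 0.25.
h(1) ≈ 0.606531, h(1.25) ≈ 0.535261, h(1.5) ≈ 0.472367, h(1.75) ≈ 0.416862, h(2) ≈ 0.367879, h(2.25) ≈ 0.324652, h(2.5) ≈ 0.286505.
T_6 = (Δx/2)·[h(x_0) + 2h(x_1) + ... + 2h(x_{5}) + h(x_6)].
Sum ≈ 0.640885.

0.640885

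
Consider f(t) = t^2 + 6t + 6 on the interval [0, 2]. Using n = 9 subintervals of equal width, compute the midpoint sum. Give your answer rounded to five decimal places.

Δt = (2 − 0)/9 = 2/9.
Midpoints: 1/9, 1/3, 5/9, 7/9, 1, 11/9, 13/9, 5/3, 17/9.
f(1/9) = 541/81, f(1/3) = 73/9, f(5/9) = 781/81, f(7/9) = 913/81, f(1) = 13, f(11/9) = 1201/81, f(13/9) = 1357/81, f(5/3) = 169/9, f(17/9) = 1693/81.
Sum = Δt · [f(1/9) + f(1/3) + f(5/9) + ...].
Sum ≈ 26.65844.

26.65844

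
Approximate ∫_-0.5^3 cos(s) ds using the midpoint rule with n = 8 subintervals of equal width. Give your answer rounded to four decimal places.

0.6255

Δs = (3 − (-0.5))/8 = 0.4375.
Midpoints: -0.28125, 0.15625, 0.59375, 1.03125, 1.46875, 1.90625, 2.34375, 2.78125.
f(-0.28125) ≈ 0.9607, f(0.15625) ≈ 0.9878, f(0.59375) ≈ 0.8288, f(1.03125) ≈ 0.5137, f(1.46875) ≈ 0.1019, f(1.90625) ≈ -0.3292, f(2.34375) ≈ -0.6983, f(2.78125) ≈ -0.9358.
Sum = Δs · [f(-0.28125) + f(0.15625) + f(0.59375) + ...].
Sum ≈ 0.6255.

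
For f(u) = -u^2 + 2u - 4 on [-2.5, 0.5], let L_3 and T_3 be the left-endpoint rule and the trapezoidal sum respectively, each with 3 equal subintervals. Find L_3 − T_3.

L_3 = -29.75.
T_3 = -23.75.
L_3 − T_3 = -6.

-6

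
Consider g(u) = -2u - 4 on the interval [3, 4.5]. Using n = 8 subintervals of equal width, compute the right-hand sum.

Δu = (4.5 − 3)/8 = 0.1875.
Right endpoints: 3.1875, 3.375, 3.5625, 3.75, 3.9375, 4.125, 4.3125, 4.5.
g(3.1875) = -10.375, g(3.375) = -10.75, g(3.5625) = -11.125, g(3.75) = -11.5, g(3.9375) = -11.875, g(4.125) = -12.25, g(4.3125) = -12.625, g(4.5) = -13.
Sum = Δu · [g(3.1875) + g(3.375) + g(3.5625) + ...].
Sum = -17.53125.

-17.53125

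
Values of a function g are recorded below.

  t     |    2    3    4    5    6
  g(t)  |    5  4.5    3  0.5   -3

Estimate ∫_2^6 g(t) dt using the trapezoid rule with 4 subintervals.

9

Δt = 1.
T_4 = (1/2)·[5 + 2·4.5 + 2·3 + 2·0.5 + (-3)] = 9.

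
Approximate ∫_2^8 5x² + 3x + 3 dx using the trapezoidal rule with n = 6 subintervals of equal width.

Δx = (8 − 2)/6 = 1.
f(2) = 29, f(3) = 57, f(4) = 95, f(5) = 143, f(6) = 201, f(7) = 269, f(8) = 347.
T_6 = (Δx/2)·[f(x_0) + 2f(x_1) + ... + 2f(x_{5}) + f(x_6)].
Sum = 953.

953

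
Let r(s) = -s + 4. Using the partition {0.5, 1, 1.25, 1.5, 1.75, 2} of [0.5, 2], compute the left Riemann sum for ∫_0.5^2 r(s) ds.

4.375

Subinterval widths: 0.5, 0.25, 0.25, 0.25, 0.25.
Left endpoints: 0.5, 1, 1.25, 1.5, 1.75.
r(0.5) = 3.5, r(1) = 3, r(1.25) = 2.75, r(1.5) = 2.5, r(1.75) = 2.25.
Sum = Σ Δs_i · r(s_i).
Sum = 4.375.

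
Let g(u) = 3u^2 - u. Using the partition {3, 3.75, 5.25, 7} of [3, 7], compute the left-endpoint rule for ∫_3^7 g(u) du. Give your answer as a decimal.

211.171875

Subinterval widths: 0.75, 1.5, 1.75.
Left endpoints: 3, 3.75, 5.25.
g(3) = 24, g(3.75) = 38.4375, g(5.25) = 77.4375.
Sum = Σ Δu_i · g(u_i).
Sum = 211.171875.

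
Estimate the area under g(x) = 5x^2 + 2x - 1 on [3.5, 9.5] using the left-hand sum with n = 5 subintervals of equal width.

Δx = (9.5 − 3.5)/5 = 1.2.
Left endpoints: 3.5, 4.7, 5.9, 7.1, 8.3.
g(3.5) = 67.25, g(4.7) = 118.85, g(5.9) = 184.85, g(7.1) = 265.25, g(8.3) = 360.05.
Sum = Δx · [g(3.5) + g(4.7) + g(5.9) + g(7.1) + g(8.3)].
Sum = 1195.5.

1195.5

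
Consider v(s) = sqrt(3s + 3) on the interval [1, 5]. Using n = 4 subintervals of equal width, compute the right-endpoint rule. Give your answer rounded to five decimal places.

Δs = (5 − 1)/4 = 1.
Right endpoints: 2, 3, 4, 5.
v(2) ≈ 3.00000, v(3) ≈ 3.46410, v(4) ≈ 3.87298, v(5) ≈ 4.24264.
Sum = Δs · [v(2) + v(3) + v(4) + v(5)].
Sum ≈ 14.57973.

14.57973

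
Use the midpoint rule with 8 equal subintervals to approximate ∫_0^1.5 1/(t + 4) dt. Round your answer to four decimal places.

0.3184

Δt = (1.5 − 0)/8 = 0.1875.
Midpoints: 0.09375, 0.28125, 0.46875, 0.65625, 0.84375, 1.03125, 1.21875, 1.40625.
f(0.09375) = 32/131, f(0.28125) = 32/137, f(0.46875) = 32/143, f(0.65625) = 32/149, f(0.84375) = 32/155, f(1.03125) = 32/161, f(1.21875) = 32/167, f(1.40625) = 32/173.
Sum = Δt · [f(0.09375) + f(0.28125) + f(0.46875) + ...].
Sum ≈ 0.3184.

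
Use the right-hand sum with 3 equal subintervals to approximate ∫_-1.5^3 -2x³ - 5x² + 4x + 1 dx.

-144

Δx = (3 − (-1.5))/3 = 1.5.
Right endpoints: 0, 1.5, 3.
f(0) = 1, f(1.5) = -11, f(3) = -86.
Sum = Δx · [f(0) + f(1.5) + f(3)].
Sum = -144.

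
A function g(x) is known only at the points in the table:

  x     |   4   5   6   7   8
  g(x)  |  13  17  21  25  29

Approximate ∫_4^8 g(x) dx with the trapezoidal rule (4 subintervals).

84

Δx = 1.
T_4 = (1/2)·[13 + 2·17 + 2·21 + 2·25 + 29] = 84.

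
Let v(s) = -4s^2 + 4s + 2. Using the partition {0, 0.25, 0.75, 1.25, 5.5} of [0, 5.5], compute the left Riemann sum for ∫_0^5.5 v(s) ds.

Subinterval widths: 0.25, 0.5, 0.5, 4.25.
Left endpoints: 0, 0.25, 0.75, 1.25.
v(0) = 2, v(0.25) = 2.75, v(0.75) = 2.75, v(1.25) = 0.75.
Sum = Σ Δs_i · v(s_i).
Sum = 6.4375.

6.4375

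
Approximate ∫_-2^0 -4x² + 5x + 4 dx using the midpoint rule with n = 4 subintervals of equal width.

Δx = (0 − (-2))/4 = 0.5.
Midpoints: -1.75, -1.25, -0.75, -0.25.
f(-1.75) = -17, f(-1.25) = -8.5, f(-0.75) = -2, f(-0.25) = 2.5.
Sum = Δx · [f(-1.75) + f(-1.25) + f(-0.75) + f(-0.25)].
Sum = -12.5.

-12.5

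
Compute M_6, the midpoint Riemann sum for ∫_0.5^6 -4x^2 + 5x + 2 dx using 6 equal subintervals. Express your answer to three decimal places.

Δx = (6 − 0.5)/6 = 11/12.
Midpoints: 23/24, 1.875, 67/24, 89/24, 4.625, 133/24.
f(23/24) = 449/144, f(1.875) = -2.6875, f(67/24) = -2191/144, f(89/24) = -4963/144, f(4.625) = -60.4375, f(133/24) = -13411/144.
Sum = Δx · [f(23/24) + f(1.875) + f(67/24) + ...].
Sum ≈ -185.918.

-185.918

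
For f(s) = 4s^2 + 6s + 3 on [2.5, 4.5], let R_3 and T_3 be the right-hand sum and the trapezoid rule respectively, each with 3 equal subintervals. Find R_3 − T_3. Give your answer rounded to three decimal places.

R_3 ≈ 171.92593.
T_3 ≈ 149.25926.
R_3 − T_3 ≈ 22.667.

22.667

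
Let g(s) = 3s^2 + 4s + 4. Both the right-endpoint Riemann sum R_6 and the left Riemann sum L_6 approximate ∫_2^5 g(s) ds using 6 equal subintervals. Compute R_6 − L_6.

R_6 = 190.125.
L_6 = 152.625.
R_6 − L_6 = 37.5.

37.5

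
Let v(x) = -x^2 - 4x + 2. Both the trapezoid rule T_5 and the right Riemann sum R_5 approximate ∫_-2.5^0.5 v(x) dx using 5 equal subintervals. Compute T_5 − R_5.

T_5 = 12.57.
R_5 = 10.77.
T_5 − R_5 = 1.8.

1.8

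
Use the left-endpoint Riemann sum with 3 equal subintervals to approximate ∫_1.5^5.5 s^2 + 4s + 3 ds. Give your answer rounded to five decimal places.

Δs = (5.5 − 1.5)/3 = 4/3.
Left endpoints: 1.5, 17/6, 25/6.
f(1.5) = 11.25, f(17/6) = 805/36, f(25/6) = 1333/36.
Sum = Δs · [f(1.5) + f(17/6) + f(25/6)].
Sum ≈ 94.18519.

94.18519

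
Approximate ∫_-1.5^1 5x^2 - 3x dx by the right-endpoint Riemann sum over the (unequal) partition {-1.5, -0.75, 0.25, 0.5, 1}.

Subinterval widths: 0.75, 1, 0.25, 0.5.
Right endpoints: -0.75, 0.25, 0.5, 1.
f(-0.75) = 5.0625, f(0.25) = -0.4375, f(0.5) = -0.25, f(1) = 2.
Sum = Σ Δx_i · f(x_i).
Sum = 4.296875.

4.296875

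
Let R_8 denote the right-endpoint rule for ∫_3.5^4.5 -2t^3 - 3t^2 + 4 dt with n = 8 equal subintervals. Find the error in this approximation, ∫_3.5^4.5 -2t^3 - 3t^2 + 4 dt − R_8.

7.6015625

Exact integral: ∫_3.5^4.5 f(t) dt = -174.25.
R_8 = -181.8515625.
Error = -174.25 − (-181.8515625) = 7.6015625.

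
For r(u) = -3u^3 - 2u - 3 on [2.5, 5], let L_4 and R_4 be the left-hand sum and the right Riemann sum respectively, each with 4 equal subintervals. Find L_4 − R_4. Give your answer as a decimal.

L_4 ≈ -367.0947266.
R_4 ≈ -575.2978516.
L_4 − R_4 = 208.203125.

208.203125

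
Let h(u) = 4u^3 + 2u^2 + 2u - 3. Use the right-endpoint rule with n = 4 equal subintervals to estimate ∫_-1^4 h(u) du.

Δu = (4 − (-1))/4 = 1.25.
Right endpoints: 0.25, 1.5, 2.75, 4.
h(0.25) = -2.3125, h(1.5) = 18, h(2.75) = 100.8125, h(4) = 293.
Sum = Δu · [h(0.25) + h(1.5) + h(2.75) + h(4)].
Sum = 511.875.

511.875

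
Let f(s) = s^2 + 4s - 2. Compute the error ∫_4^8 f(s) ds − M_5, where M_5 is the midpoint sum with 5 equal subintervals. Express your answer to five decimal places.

Exact integral: ∫_4^8 f(s) ds ≈ 237.3333333.
M_5 = 237.12.
Error ≈ 237.3333333 − 237.12 ≈ 0.21333.

0.21333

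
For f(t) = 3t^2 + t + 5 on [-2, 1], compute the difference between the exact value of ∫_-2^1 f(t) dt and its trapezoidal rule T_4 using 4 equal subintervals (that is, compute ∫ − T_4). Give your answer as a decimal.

Exact integral: ∫_-2^1 f(t) dt = 22.5.
T_4 = 23.34375.
Error = 22.5 − 23.34375 = -0.84375.

-0.84375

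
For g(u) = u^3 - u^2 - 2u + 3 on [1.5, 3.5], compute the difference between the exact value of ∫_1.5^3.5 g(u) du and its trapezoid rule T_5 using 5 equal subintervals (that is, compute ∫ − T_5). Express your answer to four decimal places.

-0.3467

Exact integral: ∫_1.5^3.5 g(u) du ≈ 19.083333.
T_5 = 19.43.
Error ≈ 19.083333 − 19.43 ≈ -0.3467.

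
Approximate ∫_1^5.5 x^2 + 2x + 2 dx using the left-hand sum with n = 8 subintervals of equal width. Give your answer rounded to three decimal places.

Δx = (5.5 − 1)/8 = 0.5625.
Left endpoints: 1, 1.5625, 2.125, 2.6875, 3.25, 3.8125, 4.375, 4.9375.
f(1) = 5, f(1.5625) = 7.56640625, f(2.125) = 10.765625, f(2.6875) = 14.59765625, f(3.25) = 19.0625, f(3.8125) = 24.16015625, f(4.375) = 29.890625, f(4.9375) = 36.25390625.
Sum = Δx · [f(1) + f(1.5625) + f(2.125) + ...].
Sum ≈ 82.854.

82.854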